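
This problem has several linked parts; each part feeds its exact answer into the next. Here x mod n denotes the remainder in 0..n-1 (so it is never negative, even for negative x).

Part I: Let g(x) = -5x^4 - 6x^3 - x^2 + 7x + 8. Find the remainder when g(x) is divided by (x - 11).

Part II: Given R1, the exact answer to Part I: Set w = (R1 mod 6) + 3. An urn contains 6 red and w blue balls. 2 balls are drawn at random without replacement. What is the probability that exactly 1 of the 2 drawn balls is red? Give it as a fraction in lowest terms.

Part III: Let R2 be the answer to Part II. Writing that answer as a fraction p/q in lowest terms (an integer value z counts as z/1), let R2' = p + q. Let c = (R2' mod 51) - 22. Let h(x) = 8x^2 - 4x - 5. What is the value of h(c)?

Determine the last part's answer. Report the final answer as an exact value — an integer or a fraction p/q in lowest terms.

-1

Part I: remainder = value at the root: -5*(11)^4 - 6*(11)^3 - 1*(11)^2 + 7*(11)^1 + 8 = (-73205) + (-7986) + (-121) + (77) + (8) = -81227; answer -81227
Part II: R1 = -81227; w = 4; total draws C(10,2) = 45; favorable C(6,1)*C(4,1) = 24; P = 8/15; answer 8/15
Part III: R2 = 8/15; threaded value p + q = 23; c = 1; 8*(1)^2 - 4*(1)^1 - 5 = (8) + (-4) + (-5) = -1; answer -1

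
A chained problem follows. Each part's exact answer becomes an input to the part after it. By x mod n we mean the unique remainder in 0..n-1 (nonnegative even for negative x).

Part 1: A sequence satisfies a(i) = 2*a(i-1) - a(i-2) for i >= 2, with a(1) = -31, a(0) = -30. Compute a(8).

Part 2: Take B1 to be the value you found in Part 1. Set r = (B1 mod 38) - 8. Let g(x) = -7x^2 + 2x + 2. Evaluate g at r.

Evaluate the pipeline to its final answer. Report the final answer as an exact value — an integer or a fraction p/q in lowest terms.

-462

Part 1: a(2) = 2*(-31) - 1*(-30) = -32; iterating: a(2)=-32, a(3)=-33, a(4)=-34, a(5)=-35, a(6)=-36, a(7)=-37, a(8)=-38; answer -38
Part 2: B1 = -38; r = -8; -7*(-8)^2 + 2*(-8)^1 + 2 = (-448) + (-16) + (2) = -462; answer -462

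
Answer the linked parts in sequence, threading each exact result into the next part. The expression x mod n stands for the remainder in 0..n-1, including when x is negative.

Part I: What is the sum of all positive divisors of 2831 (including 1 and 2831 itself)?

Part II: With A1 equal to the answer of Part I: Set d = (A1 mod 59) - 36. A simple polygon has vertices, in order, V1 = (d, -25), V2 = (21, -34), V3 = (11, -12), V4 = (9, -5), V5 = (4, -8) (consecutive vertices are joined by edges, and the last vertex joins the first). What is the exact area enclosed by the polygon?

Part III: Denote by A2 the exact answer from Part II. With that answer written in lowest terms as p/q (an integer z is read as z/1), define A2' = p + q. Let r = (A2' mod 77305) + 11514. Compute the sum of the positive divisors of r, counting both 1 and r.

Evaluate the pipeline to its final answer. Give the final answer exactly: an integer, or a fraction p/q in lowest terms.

15984

Part I: 2831 = 19 * 149; sigma = (1 + 19) * (1 + 149) = 20 * 150 = 3000; answer 3000
Part II: A1 = 3000; d = 14; cross terms: (14*-34 - 21*-25)=49, (21*-12 - 11*-34)=122, (11*-5 - 9*-12)=53, (9*-8 - 4*-5)=-52, (4*-25 - 14*-8)=12; twice the area = |184| = 184; area = 92; answer 92
Part III: A2 = 92; threaded value p + q = 93; r = 11607; 11607 = 3 * 53 * 73; sigma = (1 + 3) * (1 + 53) * (1 + 73) = 4 * 54 * 74 = 15984; answer 15984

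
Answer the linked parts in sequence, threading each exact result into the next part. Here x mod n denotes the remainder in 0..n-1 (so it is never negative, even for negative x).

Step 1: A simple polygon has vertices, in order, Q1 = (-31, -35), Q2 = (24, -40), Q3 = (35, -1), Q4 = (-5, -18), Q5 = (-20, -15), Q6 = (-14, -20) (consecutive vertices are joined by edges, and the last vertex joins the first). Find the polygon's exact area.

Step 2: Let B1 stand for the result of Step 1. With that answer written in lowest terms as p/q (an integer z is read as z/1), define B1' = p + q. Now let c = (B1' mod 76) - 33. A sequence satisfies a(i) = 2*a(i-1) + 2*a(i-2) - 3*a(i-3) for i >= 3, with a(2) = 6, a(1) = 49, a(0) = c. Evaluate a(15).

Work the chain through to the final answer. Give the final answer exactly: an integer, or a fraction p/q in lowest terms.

3163532

Step 1: cross terms: (-31*-40 - 24*-35)=2080, (24*-1 - 35*-40)=1376, (35*-18 - -5*-1)=-635, (-5*-15 - -20*-18)=-285, (-20*-20 - -14*-15)=190, (-14*-35 - -31*-20)=-130; twice the area = |2596| = 2596; area = 1298; answer 1298
Step 2: B1 = 1298; threaded value p + q = 1299; c = -26; a(3) = 2*(6) + 2*(49) - 3*(-26) = 188; iterating: a(3)=188, a(4)=241, a(5)=840, a(6)=1598, a(7)=4153, a(8)=8982, a(9)=21476, a(10)=48457, a(11)=112920, a(12)=258326, a(13)=597121, a(14)=1372134, a(15)=3163532; answer 3163532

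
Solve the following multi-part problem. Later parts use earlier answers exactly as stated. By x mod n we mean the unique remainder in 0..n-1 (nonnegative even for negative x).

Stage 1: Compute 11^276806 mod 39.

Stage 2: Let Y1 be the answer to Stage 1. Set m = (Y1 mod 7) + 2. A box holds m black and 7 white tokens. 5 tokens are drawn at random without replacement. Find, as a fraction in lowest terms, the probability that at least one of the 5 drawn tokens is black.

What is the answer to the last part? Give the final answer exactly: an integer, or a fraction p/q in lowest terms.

422/429

Stage 1: squarings mod 39: 11^1=11, 11^2=4, 11^4=16, 11^8=22, 11^16=16, 11^32=22, 11^64=16, 11^128=22, 11^256=16, 11^512=22, 11^1024=16, 11^2048=22, 11^4096=16, 11^8192=22, 11^16384=16, 11^32768=22, 11^65536=16, 11^131072=22, 11^262144=16; 11^276806 = 11^2 * 11^4 * 11^64 * 11^256 * 11^2048 * 11^4096 * 11^8192 * 11^262144 = 4 (mod 39); answer 4
Stage 2: Y1 = 4; m = 6; total draws C(13,5) = 1287; complement C(7,5) = 21; favorable 1287 - 21 = 1266; P = 422/429; answer 422/429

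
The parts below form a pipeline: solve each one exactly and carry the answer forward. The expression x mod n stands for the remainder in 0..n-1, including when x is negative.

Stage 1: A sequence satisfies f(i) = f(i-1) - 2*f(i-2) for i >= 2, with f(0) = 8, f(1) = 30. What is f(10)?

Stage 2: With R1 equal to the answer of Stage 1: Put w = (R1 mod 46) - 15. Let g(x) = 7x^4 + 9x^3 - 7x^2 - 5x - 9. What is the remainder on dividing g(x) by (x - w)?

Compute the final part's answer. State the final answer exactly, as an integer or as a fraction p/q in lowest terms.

Stage 1: f(2) = 1*(30) - 2*(8) = 14; iterating: f(2)=14, f(3)=-46, f(4)=-74, f(5)=18, f(6)=166, f(7)=130, f(8)=-202, f(9)=-462, f(10)=-58; answer -58
Stage 2: R1 = -58; w = 19; remainder = value at the root: 7*(19)^4 + 9*(19)^3 - 7*(19)^2 - 5*(19)^1 - 9 = (912247) + (61731) + (-2527) + (-95) + (-9) = 971347; answer 971347

971347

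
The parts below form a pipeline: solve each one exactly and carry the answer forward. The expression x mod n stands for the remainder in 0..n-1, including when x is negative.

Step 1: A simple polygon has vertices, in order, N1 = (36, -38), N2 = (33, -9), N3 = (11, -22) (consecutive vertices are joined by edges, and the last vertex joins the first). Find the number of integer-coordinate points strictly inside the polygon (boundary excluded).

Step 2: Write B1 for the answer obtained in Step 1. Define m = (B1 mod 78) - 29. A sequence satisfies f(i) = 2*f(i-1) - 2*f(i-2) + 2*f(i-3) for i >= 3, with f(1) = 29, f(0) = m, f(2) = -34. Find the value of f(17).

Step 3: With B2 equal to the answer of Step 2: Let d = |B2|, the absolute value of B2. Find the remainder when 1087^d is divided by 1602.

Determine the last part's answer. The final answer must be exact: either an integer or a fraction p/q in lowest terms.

865

Step 1: cross terms: (36*-9 - 33*-38)=930, (33*-22 - 11*-9)=-627, (11*-38 - 36*-22)=374; twice the area = |677| = 677; area = 677/2; boundary points = 1 + 1 + 1 = 3; strictly interior points = area - boundary/2 + 1 = 338; answer 338
Step 2: B1 = 338; m = -3; f(3) = 2*(-34) - 2*(29) + 2*(-3) = -132; iterating: f(3)=-132, f(4)=-138, f(5)=-80, f(6)=-148, f(7)=-412, f(8)=-688, f(9)=-848, f(10)=-1144, f(11)=-1968, f(12)=-3344, f(13)=-5040, f(14)=-7328, f(15)=-11264, f(16)=-17952, f(17)=-28032; answer -28032
Step 3: B2 = -28032; d = 28032; squarings mod 1602: 1087^1=1087, 1087^2=895, 1087^4=25, 1087^8=625, 1087^16=1339, 1087^32=283, 1087^64=1591, 1087^128=121, 1087^256=223, 1087^512=67, 1087^1024=1285, 1087^2048=1165, 1087^4096=331, 1087^8192=625, 1087^16384=1339; 1087^28032 = 1087^128 * 1087^256 * 1087^1024 * 1087^2048 * 1087^8192 * 1087^16384 = 865 (mod 1602); answer 865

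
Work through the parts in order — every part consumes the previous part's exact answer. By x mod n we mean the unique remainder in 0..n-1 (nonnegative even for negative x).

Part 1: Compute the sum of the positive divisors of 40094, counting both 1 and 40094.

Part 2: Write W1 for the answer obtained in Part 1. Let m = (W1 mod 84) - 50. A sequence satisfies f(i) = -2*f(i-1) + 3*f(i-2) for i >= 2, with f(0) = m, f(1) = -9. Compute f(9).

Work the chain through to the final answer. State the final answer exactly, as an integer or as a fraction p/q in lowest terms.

Part 1: 40094 = 2 * 20047; sigma = (1 + 2) * (1 + 20047) = 3 * 20048 = 60144; answer 60144
Part 2: W1 = 60144; m = -50; f(2) = -2*(-9) + 3*(-50) = -132; iterating: f(2)=-132, f(3)=237, f(4)=-870, f(5)=2451, f(6)=-7512, f(7)=22377, f(8)=-67290, f(9)=201711; answer 201711

201711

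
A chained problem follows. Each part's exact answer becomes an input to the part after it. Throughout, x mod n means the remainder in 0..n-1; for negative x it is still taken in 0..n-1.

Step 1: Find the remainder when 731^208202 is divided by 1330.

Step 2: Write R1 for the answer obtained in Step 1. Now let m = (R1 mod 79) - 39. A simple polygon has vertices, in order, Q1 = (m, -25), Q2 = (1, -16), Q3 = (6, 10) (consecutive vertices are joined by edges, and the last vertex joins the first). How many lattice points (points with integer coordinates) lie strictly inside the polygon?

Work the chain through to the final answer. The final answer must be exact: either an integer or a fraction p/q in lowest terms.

135

Step 1: squarings mod 1330: 731^1=731, 731^2=1031, 731^4=291, 731^8=891, 731^16=1201, 731^32=681, 731^64=921, 731^128=1031, 731^256=291, 731^512=891, 731^1024=1201, 731^2048=681, 731^4096=921, 731^8192=1031, 731^16384=291, 731^32768=891, 731^65536=1201, 731^131072=681; 731^208202 = 731^2 * 731^8 * 731^64 * 731^256 * 731^1024 * 731^2048 * 731^8192 * 731^65536 * 731^131072 = 681 (mod 1330); answer 681
Step 2: R1 = 681; m = 10; cross terms: (10*-16 - 1*-25)=-135, (1*10 - 6*-16)=106, (6*-25 - 10*10)=-250; twice the area = |-279| = 279; area = 279/2; boundary points = 9 + 1 + 1 = 11; strictly interior points = area - boundary/2 + 1 = 135; answer 135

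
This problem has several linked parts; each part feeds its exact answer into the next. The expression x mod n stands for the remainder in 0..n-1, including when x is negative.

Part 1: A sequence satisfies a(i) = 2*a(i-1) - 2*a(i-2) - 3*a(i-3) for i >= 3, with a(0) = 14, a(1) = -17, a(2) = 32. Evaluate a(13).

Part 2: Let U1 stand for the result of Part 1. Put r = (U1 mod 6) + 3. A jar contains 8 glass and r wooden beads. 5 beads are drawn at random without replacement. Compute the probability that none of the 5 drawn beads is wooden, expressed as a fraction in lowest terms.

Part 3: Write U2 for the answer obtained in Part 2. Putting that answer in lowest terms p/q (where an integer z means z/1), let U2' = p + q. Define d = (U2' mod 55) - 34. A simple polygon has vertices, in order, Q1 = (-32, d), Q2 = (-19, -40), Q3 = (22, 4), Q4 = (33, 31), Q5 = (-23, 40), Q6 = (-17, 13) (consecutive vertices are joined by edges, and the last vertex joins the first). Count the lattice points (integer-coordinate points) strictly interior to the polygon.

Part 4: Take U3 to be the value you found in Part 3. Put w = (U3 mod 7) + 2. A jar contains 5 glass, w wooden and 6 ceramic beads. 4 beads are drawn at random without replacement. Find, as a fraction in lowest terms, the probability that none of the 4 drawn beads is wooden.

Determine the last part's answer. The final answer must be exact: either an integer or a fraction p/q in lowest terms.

33/182

Part 1: a(3) = 2*(32) - 2*(-17) - 3*(14) = 56; iterating: a(3)=56, a(4)=99, a(5)=-10, a(6)=-386, a(7)=-1049, a(8)=-1296, a(9)=664, a(10)=7067, a(11)=16694, a(12)=17262, a(13)=-20065; answer -20065
Part 2: U1 = -20065; r = 8; total draws C(16,5) = 4368; favorable C(8,5) = 56; P = 1/78; answer 1/78
Part 3: U2 = 1/78; threaded value p + q = 79; d = -10; cross terms: (-32*-40 - -19*-10)=1090, (-19*4 - 22*-40)=804, (22*31 - 33*4)=550, (33*40 - -23*31)=2033, (-23*13 - -17*40)=381, (-17*-10 - -32*13)=586; twice the area = |5444| = 5444; area = 2722; boundary points = 1 + 1 + 1 + 1 + 3 + 1 = 8; strictly interior points = area - boundary/2 + 1 = 2719; answer 2719
Part 4: U3 = 2719; w = 5; total draws C(16,4) = 1820; favorable C(11,4) = 330; P = 33/182; answer 33/182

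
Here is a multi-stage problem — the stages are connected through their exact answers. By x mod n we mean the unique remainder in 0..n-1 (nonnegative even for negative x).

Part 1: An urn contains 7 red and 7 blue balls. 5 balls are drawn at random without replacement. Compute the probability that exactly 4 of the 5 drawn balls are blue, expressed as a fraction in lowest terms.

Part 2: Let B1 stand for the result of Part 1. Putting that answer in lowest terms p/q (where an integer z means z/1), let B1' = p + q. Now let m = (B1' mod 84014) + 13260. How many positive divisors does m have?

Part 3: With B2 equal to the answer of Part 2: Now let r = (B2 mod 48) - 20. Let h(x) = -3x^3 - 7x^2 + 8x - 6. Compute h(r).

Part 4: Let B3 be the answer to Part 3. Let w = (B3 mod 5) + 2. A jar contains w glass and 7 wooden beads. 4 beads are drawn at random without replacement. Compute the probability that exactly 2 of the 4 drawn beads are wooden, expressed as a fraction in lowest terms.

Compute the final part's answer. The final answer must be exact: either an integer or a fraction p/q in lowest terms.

63/143

Part 1: total draws C(14,5) = 2002; favorable C(7,4)*C(7,1) = 245; P = 35/286; answer 35/286
Part 2: B1 = 35/286; threaded value p + q = 321; m = 13581; 13581 = 3^3 * 503; number of divisors = (3+1) * (1+1) = 8; answer 8
Part 3: B2 = 8; r = -12; -3*(-12)^3 - 7*(-12)^2 + 8*(-12)^1 - 6 = (5184) + (-1008) + (-96) + (-6) = 4074; answer 4074
Part 4: B3 = 4074; w = 6; total draws C(13,4) = 715; favorable C(7,2)*C(6,2) = 315; P = 63/143; answer 63/143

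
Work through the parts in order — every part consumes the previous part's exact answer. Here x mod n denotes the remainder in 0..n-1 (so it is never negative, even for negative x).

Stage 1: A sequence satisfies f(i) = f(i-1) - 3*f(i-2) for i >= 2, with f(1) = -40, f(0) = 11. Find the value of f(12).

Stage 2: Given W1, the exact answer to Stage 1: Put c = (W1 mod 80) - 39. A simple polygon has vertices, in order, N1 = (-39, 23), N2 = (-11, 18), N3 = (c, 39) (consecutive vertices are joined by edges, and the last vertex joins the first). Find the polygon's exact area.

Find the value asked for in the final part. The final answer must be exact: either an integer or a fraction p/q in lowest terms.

Stage 1: f(2) = 1*(-40) - 3*(11) = -73; iterating: f(2)=-73, f(3)=47, f(4)=266, f(5)=125, f(6)=-673, f(7)=-1048, f(8)=971, f(9)=4115, f(10)=1202, f(11)=-11143, f(12)=-14749; answer -14749
Stage 2: W1 = -14749; c = 12; cross terms: (-39*18 - -11*23)=-449, (-11*39 - 12*18)=-645, (12*23 - -39*39)=1797; twice the area = |703| = 703; area = 703/2; answer 703/2

703/2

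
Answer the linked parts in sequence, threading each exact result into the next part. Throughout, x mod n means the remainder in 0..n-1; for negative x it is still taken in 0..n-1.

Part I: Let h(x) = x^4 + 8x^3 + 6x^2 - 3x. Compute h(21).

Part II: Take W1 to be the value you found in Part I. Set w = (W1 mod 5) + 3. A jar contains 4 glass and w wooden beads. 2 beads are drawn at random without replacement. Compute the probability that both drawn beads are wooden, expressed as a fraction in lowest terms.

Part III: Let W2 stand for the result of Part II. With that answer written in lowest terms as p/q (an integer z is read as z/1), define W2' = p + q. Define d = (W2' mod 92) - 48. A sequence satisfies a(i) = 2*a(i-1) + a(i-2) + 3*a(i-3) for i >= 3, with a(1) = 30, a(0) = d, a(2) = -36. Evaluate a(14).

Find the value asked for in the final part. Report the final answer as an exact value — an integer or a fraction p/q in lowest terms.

-5513481

Part I: 1*(21)^4 + 8*(21)^3 + 6*(21)^2 - 3*(21)^1 = (194481) + (74088) + (2646) + (-63) = 271152; answer 271152
Part II: W1 = 271152; w = 5; total draws C(9,2) = 36; favorable C(5,2) = 10; P = 5/18; answer 5/18
Part III: W2 = 5/18; threaded value p + q = 23; d = -25; a(3) = 2*(-36) + 1*(30) + 3*(-25) = -117; iterating: a(3)=-117, a(4)=-180, a(5)=-585, a(6)=-1701, a(7)=-4527, a(8)=-12510, a(9)=-34650, a(10)=-95391, a(11)=-262962, a(12)=-725265, a(13)=-1999665, a(14)=-5513481; answer -5513481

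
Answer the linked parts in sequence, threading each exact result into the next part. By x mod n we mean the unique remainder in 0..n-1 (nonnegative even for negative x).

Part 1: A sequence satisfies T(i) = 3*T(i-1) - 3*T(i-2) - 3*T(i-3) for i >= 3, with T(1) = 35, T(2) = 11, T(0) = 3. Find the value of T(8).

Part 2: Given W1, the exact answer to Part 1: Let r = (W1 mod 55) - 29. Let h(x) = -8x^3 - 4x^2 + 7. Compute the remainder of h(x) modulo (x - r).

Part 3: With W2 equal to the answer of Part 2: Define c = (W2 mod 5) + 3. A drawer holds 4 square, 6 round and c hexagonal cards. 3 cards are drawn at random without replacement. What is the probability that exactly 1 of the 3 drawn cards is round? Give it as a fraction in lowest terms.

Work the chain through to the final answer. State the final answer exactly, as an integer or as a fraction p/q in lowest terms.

Part 1: T(3) = 3*(11) - 3*(35) - 3*(3) = -81; iterating: T(3)=-81, T(4)=-381, T(5)=-933, T(6)=-1413, T(7)=-297, T(8)=6147; answer 6147
Part 2: W1 = 6147; r = 13; remainder = value at the root: -8*(13)^3 - 4*(13)^2 + 7 = (-17576) + (-676) + (7) = -18245; answer -18245
Part 3: W2 = -18245; c = 3; total draws C(13,3) = 286; favorable C(6,1)*C(7,2) = 126; P = 63/143; answer 63/143

63/143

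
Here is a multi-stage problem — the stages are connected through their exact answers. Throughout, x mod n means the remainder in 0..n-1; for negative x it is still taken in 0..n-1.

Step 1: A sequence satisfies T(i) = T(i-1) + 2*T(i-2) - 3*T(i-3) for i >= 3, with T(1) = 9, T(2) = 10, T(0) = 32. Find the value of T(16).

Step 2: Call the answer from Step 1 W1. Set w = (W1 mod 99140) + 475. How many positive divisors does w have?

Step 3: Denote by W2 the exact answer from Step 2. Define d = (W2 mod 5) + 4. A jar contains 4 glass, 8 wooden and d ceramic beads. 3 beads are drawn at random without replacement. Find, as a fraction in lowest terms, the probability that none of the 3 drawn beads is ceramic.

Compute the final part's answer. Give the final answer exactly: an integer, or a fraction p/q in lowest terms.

220/969

Step 1: T(3) = 1*(10) + 2*(9) - 3*(32) = -68; iterating: T(3)=-68, T(4)=-75, T(5)=-241, T(6)=-187, T(7)=-444, T(8)=-95, T(9)=-422, T(10)=720, T(11)=161, T(12)=2867, T(13)=1029, T(14)=6280, T(15)=-263, T(16)=9210; answer 9210
Step 2: W1 = 9210; w = 9685; 9685 = 5 * 13 * 149; number of divisors = (1+1) * (1+1) * (1+1) = 8; answer 8
Step 3: W2 = 8; d = 7; total draws C(19,3) = 969; favorable C(12,3) = 220; P = 220/969; answer 220/969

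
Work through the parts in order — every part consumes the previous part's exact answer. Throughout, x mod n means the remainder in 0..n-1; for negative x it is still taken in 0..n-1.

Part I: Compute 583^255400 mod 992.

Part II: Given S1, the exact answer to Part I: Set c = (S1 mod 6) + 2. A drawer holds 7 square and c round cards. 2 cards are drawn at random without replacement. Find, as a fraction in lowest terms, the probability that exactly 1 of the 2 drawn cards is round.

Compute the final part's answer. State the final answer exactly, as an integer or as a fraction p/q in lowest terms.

Part I: squarings mod 992: 583^1=583, 583^2=625, 583^4=769, 583^8=129, 583^16=769, 583^32=129, 583^64=769, 583^128=129, 583^256=769, 583^512=129, 583^1024=769, 583^2048=129, 583^4096=769, 583^8192=129, 583^16384=769, 583^32768=129, 583^65536=769, 583^131072=129; 583^255400 = 583^8 * 583^32 * 583^128 * 583^256 * 583^1024 * 583^8192 * 583^16384 * 583^32768 * 583^65536 * 583^131072 = 769 (mod 992); answer 769
Part II: S1 = 769; c = 3; total draws C(10,2) = 45; favorable C(3,1)*C(7,1) = 21; P = 7/15; answer 7/15

7/15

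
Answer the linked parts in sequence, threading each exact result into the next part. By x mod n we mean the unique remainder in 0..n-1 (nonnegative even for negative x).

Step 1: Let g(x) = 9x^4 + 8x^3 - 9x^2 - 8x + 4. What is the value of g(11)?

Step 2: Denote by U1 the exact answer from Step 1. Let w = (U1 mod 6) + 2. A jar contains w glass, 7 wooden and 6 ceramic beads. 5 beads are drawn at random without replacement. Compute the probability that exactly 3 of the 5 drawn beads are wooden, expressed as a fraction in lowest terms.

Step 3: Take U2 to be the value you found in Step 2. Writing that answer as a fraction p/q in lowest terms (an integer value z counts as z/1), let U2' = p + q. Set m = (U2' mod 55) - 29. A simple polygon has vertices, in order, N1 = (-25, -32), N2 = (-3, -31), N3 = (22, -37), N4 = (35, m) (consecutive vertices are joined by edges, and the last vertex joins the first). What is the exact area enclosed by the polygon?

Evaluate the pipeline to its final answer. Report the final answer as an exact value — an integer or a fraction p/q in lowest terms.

895/2

Step 1: 9*(11)^4 + 8*(11)^3 - 9*(11)^2 - 8*(11)^1 + 4 = (131769) + (10648) + (-1089) + (-88) + (4) = 141244; answer 141244
Step 2: U1 = 141244; w = 6; total draws C(19,5) = 11628; favorable C(7,3)*C(12,2) = 2310; P = 385/1938; answer 385/1938
Step 3: U2 = 385/1938; threaded value p + q = 2323; m = -16; cross terms: (-25*-31 - -3*-32)=679, (-3*-37 - 22*-31)=793, (22*-16 - 35*-37)=943, (35*-32 - -25*-16)=-1520; twice the area = |895| = 895; area = 895/2; answer 895/2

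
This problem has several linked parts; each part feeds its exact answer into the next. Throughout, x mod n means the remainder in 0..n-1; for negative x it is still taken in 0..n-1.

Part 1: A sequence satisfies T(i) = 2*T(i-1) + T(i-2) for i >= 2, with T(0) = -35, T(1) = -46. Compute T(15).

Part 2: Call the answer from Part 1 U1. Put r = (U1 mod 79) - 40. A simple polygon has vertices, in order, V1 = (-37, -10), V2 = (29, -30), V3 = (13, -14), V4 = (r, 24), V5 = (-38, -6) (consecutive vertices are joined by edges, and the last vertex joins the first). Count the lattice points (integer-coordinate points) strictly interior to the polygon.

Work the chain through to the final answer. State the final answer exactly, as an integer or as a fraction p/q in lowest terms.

Part 1: T(2) = 2*(-46) + 1*(-35) = -127; iterating: T(2)=-127, T(3)=-300, T(4)=-727, T(5)=-1754, T(6)=-4235, T(7)=-10224, T(8)=-24683, T(9)=-59590, T(10)=-143863, T(11)=-347316, T(12)=-838495, T(13)=-2024306, T(14)=-4887107, T(15)=-11798520; answer -11798520
Part 2: U1 = -11798520; r = 11; cross terms: (-37*-30 - 29*-10)=1400, (29*-14 - 13*-30)=-16, (13*24 - 11*-14)=466, (11*-6 - -38*24)=846, (-38*-10 - -37*-6)=158; twice the area = |2854| = 2854; area = 1427; boundary points = 2 + 16 + 2 + 1 + 1 = 22; strictly interior points = area - boundary/2 + 1 = 1417; answer 1417

1417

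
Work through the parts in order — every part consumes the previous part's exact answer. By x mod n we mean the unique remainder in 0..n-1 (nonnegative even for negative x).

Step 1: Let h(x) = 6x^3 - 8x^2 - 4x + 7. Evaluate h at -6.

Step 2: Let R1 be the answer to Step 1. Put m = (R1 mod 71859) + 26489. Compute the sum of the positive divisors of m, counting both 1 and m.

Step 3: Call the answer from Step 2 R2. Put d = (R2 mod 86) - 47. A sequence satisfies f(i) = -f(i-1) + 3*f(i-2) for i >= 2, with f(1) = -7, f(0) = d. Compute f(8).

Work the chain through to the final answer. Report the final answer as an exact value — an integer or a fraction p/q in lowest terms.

-10994

Step 1: 6*(-6)^3 - 8*(-6)^2 - 4*(-6)^1 + 7 = (-1296) + (-288) + (24) + (7) = -1553; answer -1553
Step 2: R1 = -1553; m = 96795; 96795 = 3^4 * 5 * 239; sigma = (1 + 3 + 9 + 27 + 81) * (1 + 5) * (1 + 239) = 121 * 6 * 240 = 174240; answer 174240
Step 3: R2 = 174240; d = -43; f(2) = -1*(-7) + 3*(-43) = -122; iterating: f(2)=-122, f(3)=101, f(4)=-467, f(5)=770, f(6)=-2171, f(7)=4481, f(8)=-10994; answer -10994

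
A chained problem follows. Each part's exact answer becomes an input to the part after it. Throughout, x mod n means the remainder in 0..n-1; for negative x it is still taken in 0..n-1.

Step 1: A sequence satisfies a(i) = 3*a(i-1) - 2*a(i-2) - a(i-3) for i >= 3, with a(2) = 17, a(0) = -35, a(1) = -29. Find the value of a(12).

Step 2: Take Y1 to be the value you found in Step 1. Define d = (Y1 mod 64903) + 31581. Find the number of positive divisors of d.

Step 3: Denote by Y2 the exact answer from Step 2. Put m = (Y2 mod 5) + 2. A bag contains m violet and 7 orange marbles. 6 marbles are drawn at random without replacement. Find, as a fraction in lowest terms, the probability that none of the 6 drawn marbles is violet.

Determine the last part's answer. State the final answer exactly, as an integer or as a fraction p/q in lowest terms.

Step 1: a(3) = 3*(17) - 2*(-29) - 1*(-35) = 144; iterating: a(3)=144, a(4)=427, a(5)=976, a(6)=1930, a(7)=3411, a(8)=5397, a(9)=7439, a(10)=8112, a(11)=4061, a(12)=-11480; answer -11480
Step 2: Y1 = -11480; d = 85004; 85004 = 2^2 * 79 * 269; number of divisors = (2+1) * (1+1) * (1+1) = 12; answer 12
Step 3: Y2 = 12; m = 4; total draws C(11,6) = 462; favorable C(7,6) = 7; P = 1/66; answer 1/66

1/66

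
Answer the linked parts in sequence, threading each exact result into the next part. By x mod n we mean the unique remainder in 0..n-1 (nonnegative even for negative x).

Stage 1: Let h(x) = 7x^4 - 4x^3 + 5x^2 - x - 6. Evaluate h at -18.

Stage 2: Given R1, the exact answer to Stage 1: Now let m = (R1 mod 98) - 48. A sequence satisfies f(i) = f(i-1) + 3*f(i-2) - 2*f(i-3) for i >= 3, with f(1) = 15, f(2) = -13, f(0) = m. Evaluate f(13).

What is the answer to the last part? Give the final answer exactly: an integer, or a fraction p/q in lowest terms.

-75821

Stage 1: 7*(-18)^4 - 4*(-18)^3 + 5*(-18)^2 - 1*(-18)^1 - 6 = (734832) + (23328) + (1620) + (18) + (-6) = 759792; answer 759792
Stage 2: R1 = 759792; m = 48; f(3) = 1*(-13) + 3*(15) - 2*(48) = -64; iterating: f(3)=-64, f(4)=-133, f(5)=-299, f(6)=-570, f(7)=-1201, f(8)=-2313, f(9)=-4776, f(10)=-9313, f(11)=-19015, f(12)=-37402, f(13)=-75821; answer -75821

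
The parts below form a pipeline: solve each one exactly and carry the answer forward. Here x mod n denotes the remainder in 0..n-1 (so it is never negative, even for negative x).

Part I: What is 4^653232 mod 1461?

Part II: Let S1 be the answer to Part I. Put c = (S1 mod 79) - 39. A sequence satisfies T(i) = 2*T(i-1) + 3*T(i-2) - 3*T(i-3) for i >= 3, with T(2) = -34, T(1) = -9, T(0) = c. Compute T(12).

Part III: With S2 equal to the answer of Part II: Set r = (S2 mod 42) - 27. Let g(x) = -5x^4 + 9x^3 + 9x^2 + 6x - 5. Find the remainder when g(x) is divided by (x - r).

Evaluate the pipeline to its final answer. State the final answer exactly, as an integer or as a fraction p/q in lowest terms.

Part I: squarings mod 1461: 4^1=4, 4^2=16, 4^4=256, 4^8=1252, 4^16=1312, 4^32=286, 4^64=1441, 4^128=400, 4^256=751, 4^512=55, 4^1024=103, 4^2048=382, 4^4096=1285, 4^8192=295, 4^16384=826, 4^32768=1450, 4^65536=121, 4^131072=31, 4^262144=961, 4^524288=169; 4^653232 = 4^16 * 4^32 * 4^128 * 4^256 * 4^512 * 4^1024 * 4^4096 * 4^8192 * 4^16384 * 4^32768 * 4^65536 * 4^524288 = 1216 (mod 1461); answer 1216
Part II: S1 = 1216; c = -8; T(3) = 2*(-34) + 3*(-9) - 3*(-8) = -71; iterating: T(3)=-71, T(4)=-217, T(5)=-545, T(6)=-1528, T(7)=-4040, T(8)=-11029, T(9)=-29594, T(10)=-80155, T(11)=-216005, T(12)=-583693; answer -583693
Part III: S2 = -583693; r = -4; remainder = value at the root: -5*(-4)^4 + 9*(-4)^3 + 9*(-4)^2 + 6*(-4)^1 - 5 = (-1280) + (-576) + (144) + (-24) + (-5) = -1741; answer -1741

-1741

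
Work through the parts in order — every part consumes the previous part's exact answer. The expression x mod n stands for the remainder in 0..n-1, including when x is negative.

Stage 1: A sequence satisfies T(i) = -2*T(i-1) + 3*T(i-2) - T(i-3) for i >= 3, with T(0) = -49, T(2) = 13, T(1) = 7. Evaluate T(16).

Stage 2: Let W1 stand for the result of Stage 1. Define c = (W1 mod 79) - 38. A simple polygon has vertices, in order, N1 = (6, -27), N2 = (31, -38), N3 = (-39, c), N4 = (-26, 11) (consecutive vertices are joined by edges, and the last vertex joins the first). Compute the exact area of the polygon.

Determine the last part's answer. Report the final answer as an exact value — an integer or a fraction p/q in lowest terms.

1557/2

Stage 1: T(3) = -2*(13) + 3*(7) - 1*(-49) = 44; iterating: T(3)=44, T(4)=-56, T(5)=231, T(6)=-674, T(7)=2097, T(8)=-6447, T(9)=19859, T(10)=-61156, T(11)=188336, T(12)=-579999, T(13)=1786162, T(14)=-5500657, T(15)=16939799, T(16)=-52167731; answer -52167731
Stage 2: W1 = -52167731; c = 39; cross terms: (6*-38 - 31*-27)=609, (31*39 - -39*-38)=-273, (-39*11 - -26*39)=585, (-26*-27 - 6*11)=636; twice the area = |1557| = 1557; area = 1557/2; answer 1557/2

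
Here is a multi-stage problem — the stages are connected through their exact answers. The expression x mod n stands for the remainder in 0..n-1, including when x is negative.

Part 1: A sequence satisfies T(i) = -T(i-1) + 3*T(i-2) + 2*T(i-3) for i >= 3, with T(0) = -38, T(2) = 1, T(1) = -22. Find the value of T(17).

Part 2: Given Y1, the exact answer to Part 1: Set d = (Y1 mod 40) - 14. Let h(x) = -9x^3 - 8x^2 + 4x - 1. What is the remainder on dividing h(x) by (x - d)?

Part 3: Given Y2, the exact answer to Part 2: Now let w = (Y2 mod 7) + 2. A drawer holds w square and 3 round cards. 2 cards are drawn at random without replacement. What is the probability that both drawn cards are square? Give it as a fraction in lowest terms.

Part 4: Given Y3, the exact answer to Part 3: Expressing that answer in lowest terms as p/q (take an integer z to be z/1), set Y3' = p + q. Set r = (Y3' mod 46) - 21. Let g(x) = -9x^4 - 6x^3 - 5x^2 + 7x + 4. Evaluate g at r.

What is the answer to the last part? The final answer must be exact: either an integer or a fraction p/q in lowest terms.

-615564

Part 1: T(3) = -1*(1) + 3*(-22) + 2*(-38) = -143; iterating: T(3)=-143, T(4)=102, T(5)=-529, T(6)=549, T(7)=-1932, T(8)=2521, T(9)=-7219, T(10)=10918, T(11)=-27533, T(12)=45849, T(13)=-106612, T(14)=189093, T(15)=-417231, T(16)=771286, T(17)=-1644793; answer -1644793
Part 2: Y1 = -1644793; d = -7; remainder = value at the root: -9*(-7)^3 - 8*(-7)^2 + 4*(-7)^1 - 1 = (3087) + (-392) + (-28) + (-1) = 2666; answer 2666
Part 3: Y2 = 2666; w = 8; total draws C(11,2) = 55; favorable C(8,2) = 28; P = 28/55; answer 28/55
Part 4: Y3 = 28/55; threaded value p + q = 83; r = 16; -9*(16)^4 - 6*(16)^3 - 5*(16)^2 + 7*(16)^1 + 4 = (-589824) + (-24576) + (-1280) + (112) + (4) = -615564; answer -615564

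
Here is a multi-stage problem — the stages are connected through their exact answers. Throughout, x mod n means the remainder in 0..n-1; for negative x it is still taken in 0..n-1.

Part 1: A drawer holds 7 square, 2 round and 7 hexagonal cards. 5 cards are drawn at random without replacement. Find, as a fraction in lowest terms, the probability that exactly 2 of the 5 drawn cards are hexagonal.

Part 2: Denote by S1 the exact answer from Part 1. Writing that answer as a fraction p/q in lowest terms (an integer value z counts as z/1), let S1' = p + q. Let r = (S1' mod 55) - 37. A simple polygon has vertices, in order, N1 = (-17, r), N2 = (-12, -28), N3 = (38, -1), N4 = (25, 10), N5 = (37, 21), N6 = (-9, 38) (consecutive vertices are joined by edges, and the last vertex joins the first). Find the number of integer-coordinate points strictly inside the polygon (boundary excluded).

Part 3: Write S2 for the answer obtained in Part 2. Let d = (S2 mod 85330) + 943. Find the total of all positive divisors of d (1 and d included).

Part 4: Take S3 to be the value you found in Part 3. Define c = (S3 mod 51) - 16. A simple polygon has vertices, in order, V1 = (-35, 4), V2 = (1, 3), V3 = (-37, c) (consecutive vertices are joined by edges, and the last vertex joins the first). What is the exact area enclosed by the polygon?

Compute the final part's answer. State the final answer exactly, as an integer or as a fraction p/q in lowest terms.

179

Part 1: total draws C(16,5) = 4368; favorable C(7,2)*C(9,3) = 1764; P = 21/52; answer 21/52
Part 2: S1 = 21/52; threaded value p + q = 73; r = -19; cross terms: (-17*-28 - -12*-19)=248, (-12*-1 - 38*-28)=1076, (38*10 - 25*-1)=405, (25*21 - 37*10)=155, (37*38 - -9*21)=1595, (-9*-19 - -17*38)=817; twice the area = |4296| = 4296; area = 2148; boundary points = 1 + 1 + 1 + 1 + 1 + 1 = 6; strictly interior points = area - boundary/2 + 1 = 2146; answer 2146
Part 3: S2 = 2146; d = 3089; 3089 is prime, so its only divisors are 1 and 3089; sigma = 1 + 3089 = 3090; answer 3090
Part 4: S3 = 3090; c = 14; cross terms: (-35*3 - 1*4)=-109, (1*14 - -37*3)=125, (-37*4 - -35*14)=342; twice the area = |358| = 358; area = 179; answer 179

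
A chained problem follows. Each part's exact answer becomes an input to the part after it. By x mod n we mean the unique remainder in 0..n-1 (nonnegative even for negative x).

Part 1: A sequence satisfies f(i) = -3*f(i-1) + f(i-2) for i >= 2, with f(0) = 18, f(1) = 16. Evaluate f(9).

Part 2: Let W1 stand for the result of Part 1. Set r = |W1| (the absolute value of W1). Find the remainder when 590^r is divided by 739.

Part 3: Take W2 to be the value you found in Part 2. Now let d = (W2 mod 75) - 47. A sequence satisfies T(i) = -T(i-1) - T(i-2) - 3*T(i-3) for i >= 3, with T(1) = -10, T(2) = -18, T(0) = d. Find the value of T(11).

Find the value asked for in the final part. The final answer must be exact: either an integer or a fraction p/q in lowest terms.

225

Part 1: f(2) = -3*(16) + 1*(18) = -30; iterating: f(2)=-30, f(3)=106, f(4)=-348, f(5)=1150, f(6)=-3798, f(7)=12544, f(8)=-41430, f(9)=136834; answer 136834
Part 2: W1 = 136834; r = 136834; squarings mod 739: 590^1=590, 590^2=31, 590^4=222, 590^8=510, 590^16=711, 590^32=45, 590^64=547, 590^128=653, 590^256=6, 590^512=36, 590^1024=557, 590^2048=608, 590^4096=164, 590^8192=292, 590^16384=279, 590^32768=246, 590^65536=657, 590^131072=73; 590^136834 = 590^2 * 590^128 * 590^512 * 590^1024 * 590^4096 * 590^131072 = 569 (mod 739); answer 569
Part 3: W2 = 569; d = -3; T(3) = -1*(-18) - 1*(-10) - 3*(-3) = 37; iterating: T(3)=37, T(4)=11, T(5)=6, T(6)=-128, T(7)=89, T(8)=21, T(9)=274, T(10)=-562, T(11)=225; answer 225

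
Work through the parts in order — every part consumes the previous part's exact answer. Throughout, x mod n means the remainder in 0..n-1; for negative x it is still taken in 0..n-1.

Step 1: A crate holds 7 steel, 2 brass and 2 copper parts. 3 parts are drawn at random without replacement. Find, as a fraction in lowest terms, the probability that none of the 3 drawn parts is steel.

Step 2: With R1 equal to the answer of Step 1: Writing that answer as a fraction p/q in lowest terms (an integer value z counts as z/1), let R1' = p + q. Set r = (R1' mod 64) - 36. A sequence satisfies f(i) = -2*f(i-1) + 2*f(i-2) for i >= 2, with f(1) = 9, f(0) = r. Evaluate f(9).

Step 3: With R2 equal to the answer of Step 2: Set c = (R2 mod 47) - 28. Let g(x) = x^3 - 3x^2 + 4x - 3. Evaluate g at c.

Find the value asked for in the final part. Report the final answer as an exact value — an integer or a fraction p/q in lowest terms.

Step 1: total draws C(11,3) = 165; favorable C(4,3) = 4; P = 4/165; answer 4/165
Step 2: R1 = 4/165; threaded value p + q = 169; r = 5; f(2) = -2*(9) + 2*(5) = -8; iterating: f(2)=-8, f(3)=34, f(4)=-84, f(5)=236, f(6)=-640, f(7)=1752, f(8)=-4784, f(9)=13072; answer 13072
Step 3: R2 = 13072; c = -22; 1*(-22)^3 - 3*(-22)^2 + 4*(-22)^1 - 3 = (-10648) + (-1452) + (-88) + (-3) = -12191; answer -12191

-12191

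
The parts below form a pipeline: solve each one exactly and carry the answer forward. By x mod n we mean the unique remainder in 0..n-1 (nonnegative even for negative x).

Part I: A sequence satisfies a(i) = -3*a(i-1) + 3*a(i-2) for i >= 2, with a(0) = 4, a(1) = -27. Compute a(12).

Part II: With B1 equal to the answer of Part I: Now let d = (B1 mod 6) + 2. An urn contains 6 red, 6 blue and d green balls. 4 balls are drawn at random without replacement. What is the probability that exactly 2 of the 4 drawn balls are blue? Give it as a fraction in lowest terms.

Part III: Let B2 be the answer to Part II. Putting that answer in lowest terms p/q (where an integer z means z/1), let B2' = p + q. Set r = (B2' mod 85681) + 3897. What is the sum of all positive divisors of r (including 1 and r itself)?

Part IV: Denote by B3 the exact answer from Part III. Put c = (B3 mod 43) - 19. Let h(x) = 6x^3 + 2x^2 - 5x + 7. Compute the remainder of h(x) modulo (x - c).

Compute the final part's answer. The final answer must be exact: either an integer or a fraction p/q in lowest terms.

64753

Part I: a(2) = -3*(-27) + 3*(4) = 93; iterating: a(2)=93, a(3)=-360, a(4)=1359, a(5)=-5157, a(6)=19548, a(7)=-74115, a(8)=280989, a(9)=-1065312, a(10)=4038903, a(11)=-15312645, a(12)=58054644; answer 58054644
Part II: B1 = 58054644; d = 2; total draws C(14,4) = 1001; favorable C(6,2)*C(8,2) = 420; P = 60/143; answer 60/143
Part III: B2 = 60/143; threaded value p + q = 203; r = 4100; 4100 = 2^2 * 5^2 * 41; sigma = (1 + 2 + 4) * (1 + 5 + 25) * (1 + 41) = 7 * 31 * 42 = 9114; answer 9114
Part IV: B3 = 9114; c = 22; remainder = value at the root: 6*(22)^3 + 2*(22)^2 - 5*(22)^1 + 7 = (63888) + (968) + (-110) + (7) = 64753; answer 64753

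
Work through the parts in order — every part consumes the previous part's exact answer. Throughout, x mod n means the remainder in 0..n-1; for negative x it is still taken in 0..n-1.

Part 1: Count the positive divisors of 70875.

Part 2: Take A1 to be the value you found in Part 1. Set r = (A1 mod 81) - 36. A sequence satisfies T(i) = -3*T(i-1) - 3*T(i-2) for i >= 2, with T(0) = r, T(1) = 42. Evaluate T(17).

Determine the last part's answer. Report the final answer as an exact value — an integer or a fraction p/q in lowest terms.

354294

Part 1: 70875 = 3^4 * 5^3 * 7; number of divisors = (4+1) * (3+1) * (1+1) = 40; answer 40
Part 2: A1 = 40; r = 4; T(2) = -3*(42) - 3*(4) = -138; iterating: T(2)=-138, T(3)=288, T(4)=-450, T(5)=486, T(6)=-108, T(7)=-1134, T(8)=3726, T(9)=-7776, T(10)=12150, T(11)=-13122, T(12)=2916, T(13)=30618, T(14)=-100602, T(15)=209952, T(16)=-328050, T(17)=354294; answer 354294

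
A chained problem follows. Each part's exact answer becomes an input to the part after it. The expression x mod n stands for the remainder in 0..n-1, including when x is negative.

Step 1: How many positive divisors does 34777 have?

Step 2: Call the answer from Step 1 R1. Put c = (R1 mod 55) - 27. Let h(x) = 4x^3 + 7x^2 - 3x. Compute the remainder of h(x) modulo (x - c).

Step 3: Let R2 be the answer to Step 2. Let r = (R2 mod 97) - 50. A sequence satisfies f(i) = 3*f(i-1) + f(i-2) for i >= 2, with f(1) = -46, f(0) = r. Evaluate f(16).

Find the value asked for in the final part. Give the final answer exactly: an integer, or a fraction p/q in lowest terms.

Step 1: 34777 = 83 * 419; number of divisors = (1+1) * (1+1) = 4; answer 4
Step 2: R1 = 4; c = -23; remainder = value at the root: 4*(-23)^3 + 7*(-23)^2 - 3*(-23)^1 = (-48668) + (3703) + (69) = -44896; answer -44896
Step 3: R2 = -44896; r = -35; f(2) = 3*(-46) + 1*(-35) = -173; iterating: f(2)=-173, f(3)=-565, f(4)=-1868, f(5)=-6169, f(6)=-20375, f(7)=-67294, f(8)=-222257, f(9)=-734065, f(10)=-2424452, f(11)=-8007421, f(12)=-26446715, f(13)=-87347566, f(14)=-288489413, f(15)=-952815805, f(16)=-3146936828; answer -3146936828

-3146936828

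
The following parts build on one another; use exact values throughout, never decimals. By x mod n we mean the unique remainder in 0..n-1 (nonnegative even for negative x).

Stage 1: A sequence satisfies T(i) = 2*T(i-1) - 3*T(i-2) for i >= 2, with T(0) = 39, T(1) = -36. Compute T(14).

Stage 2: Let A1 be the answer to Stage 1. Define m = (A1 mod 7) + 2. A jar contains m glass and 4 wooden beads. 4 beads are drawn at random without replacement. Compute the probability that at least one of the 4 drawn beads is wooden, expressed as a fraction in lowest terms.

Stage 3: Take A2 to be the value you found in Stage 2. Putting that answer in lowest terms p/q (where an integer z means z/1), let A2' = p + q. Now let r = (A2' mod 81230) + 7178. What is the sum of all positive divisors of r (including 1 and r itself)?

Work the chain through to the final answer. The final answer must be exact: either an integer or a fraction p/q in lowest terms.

15990

Stage 1: T(2) = 2*(-36) - 3*(39) = -189; iterating: T(2)=-189, T(3)=-270, T(4)=27, T(5)=864, T(6)=1647, T(7)=702, T(8)=-3537, T(9)=-9180, T(10)=-7749, T(11)=12042, T(12)=47331, T(13)=58536, T(14)=-24921; answer -24921
Stage 2: A1 = -24921; m = 8; total draws C(12,4) = 495; complement C(8,4) = 70; favorable 495 - 70 = 425; P = 85/99; answer 85/99
Stage 3: A2 = 85/99; threaded value p + q = 184; r = 7362; 7362 = 2 * 3^2 * 409; sigma = (1 + 2) * (1 + 3 + 9) * (1 + 409) = 3 * 13 * 410 = 15990; answer 15990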